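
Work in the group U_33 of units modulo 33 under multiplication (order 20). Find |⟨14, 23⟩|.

10

|⟨14⟩| = 10 and |⟨23⟩| = 2, so |H| is a multiple of lcm(10, 2) = 10 and divides |G| = 20.
Closing under the operation: H = {1, 4, 5, 14, 16, 20, 23, 25, 26, 31}, so |H| = 10.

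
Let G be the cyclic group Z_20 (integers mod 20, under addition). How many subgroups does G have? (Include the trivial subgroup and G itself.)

6

A cyclic group of order 20 has exactly one subgroup for each divisor of 20.
Divisors of 20: 1, 2, 4, 5, 10, 20.
So Z_20 has 6 subgroups.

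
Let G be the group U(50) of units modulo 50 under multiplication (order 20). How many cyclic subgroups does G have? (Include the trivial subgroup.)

6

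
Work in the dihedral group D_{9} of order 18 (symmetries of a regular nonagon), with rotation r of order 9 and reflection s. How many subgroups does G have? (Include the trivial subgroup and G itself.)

16

|G| = 18, so by Lagrange every subgroup order divides 18. Divisors: 1, 2, 3, 6, 9, 18.
Subgroups by order — order 1: 1; order 2: 9; order 3: 1; order 6: 3; order 9: 1; order 18: 1.
Total: 1 + 9 + 1 + 3 + 1 + 1 = 16.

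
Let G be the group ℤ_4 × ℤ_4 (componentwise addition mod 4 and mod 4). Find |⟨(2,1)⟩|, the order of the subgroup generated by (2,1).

4

The order of (2,1) in Z_4 × Z_4 is lcm(ord(2) in Z_4, ord(1) in Z_4).
ord(2) = 2 and ord(1) = 4, so |⟨(2,1)⟩| = lcm(2, 4) = 4.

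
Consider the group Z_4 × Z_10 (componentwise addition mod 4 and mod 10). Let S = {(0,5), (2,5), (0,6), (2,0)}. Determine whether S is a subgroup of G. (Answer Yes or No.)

The identity (0,0) ∉ S, so S is not a subgroup.

No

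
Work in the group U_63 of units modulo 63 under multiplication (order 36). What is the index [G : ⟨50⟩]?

6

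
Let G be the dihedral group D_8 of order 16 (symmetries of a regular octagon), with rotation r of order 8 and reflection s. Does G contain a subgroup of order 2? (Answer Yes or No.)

2 | 16. A subgroup of order 2 is {e, r^2s}.

Yes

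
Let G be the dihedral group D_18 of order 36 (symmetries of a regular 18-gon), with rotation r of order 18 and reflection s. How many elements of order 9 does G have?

6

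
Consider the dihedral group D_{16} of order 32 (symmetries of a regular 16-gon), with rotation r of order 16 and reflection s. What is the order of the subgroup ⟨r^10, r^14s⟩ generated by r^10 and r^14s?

|⟨r^10⟩| = 8 and |⟨r^14s⟩| = 2, so |H| is a multiple of lcm(8, 2) = 8 and divides |G| = 32.
Closing under the operation: H = {e, r^2, r^4, r^6, r^8, r^10, r^12, r^14, s, r^2s, r^4s, r^6s, r^8s, r^10s, r^12s, r^14s}, so |H| = 16.

16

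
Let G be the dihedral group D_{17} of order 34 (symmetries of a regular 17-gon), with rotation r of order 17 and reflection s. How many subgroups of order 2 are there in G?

17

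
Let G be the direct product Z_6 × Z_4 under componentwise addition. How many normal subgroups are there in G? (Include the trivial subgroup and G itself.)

16

G is abelian, so every subgroup is normal.
G has 16 subgroups in total, hence 16 normal subgroups.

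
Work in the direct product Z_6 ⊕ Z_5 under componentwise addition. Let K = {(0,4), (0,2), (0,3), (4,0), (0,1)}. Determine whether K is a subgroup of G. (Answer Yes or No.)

The identity (0,0) ∉ K, so K is not a subgroup.

No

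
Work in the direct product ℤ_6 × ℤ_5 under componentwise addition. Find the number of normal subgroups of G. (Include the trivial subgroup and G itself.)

G is abelian, so every subgroup is normal.
G has 8 subgroups in total, hence 8 normal subgroups.

8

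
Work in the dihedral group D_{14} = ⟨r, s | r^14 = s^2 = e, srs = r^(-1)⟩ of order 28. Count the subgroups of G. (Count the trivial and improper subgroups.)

28

|G| = 28, so by Lagrange every subgroup order divides 28. Divisors: 1, 2, 4, 7, 14, 28.
Subgroups by order — order 1: 1; order 2: 15; order 4: 7; order 7: 1; order 14: 3; order 28: 1.
Total: 1 + 15 + 7 + 1 + 3 + 1 = 28.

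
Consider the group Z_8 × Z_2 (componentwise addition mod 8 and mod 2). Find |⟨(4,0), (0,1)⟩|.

|⟨(4,0)⟩| = 2 and |⟨(0,1)⟩| = 2, so |H| is a multiple of lcm(2, 2) = 2 and divides |G| = 16.
Closing under the operation: H = {(0,0), (0,1), (4,0), (4,1)}, so |H| = 4.

4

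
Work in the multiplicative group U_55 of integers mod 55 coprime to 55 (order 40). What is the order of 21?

2

Compute successive powers of 21 mod 55: 21, 1; 21^2 ≡ 1 (mod 55).
So |⟨21⟩| = 2.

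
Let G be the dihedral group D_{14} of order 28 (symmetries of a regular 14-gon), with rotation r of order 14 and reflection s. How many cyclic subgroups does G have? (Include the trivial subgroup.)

18

Each element a generates a cyclic subgroup ⟨a⟩; distinct elements may generate the same one (a cyclic group of order d has φ(d) generators).
Cyclic subgroups by order — order 1: 1; order 2: 15; order 7: 1; order 14: 1.
Total: 18.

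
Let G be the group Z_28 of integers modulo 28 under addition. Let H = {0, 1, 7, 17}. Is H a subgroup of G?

17 ∈ H but its inverse 11 ∉ H, so H is not a subgroup.

No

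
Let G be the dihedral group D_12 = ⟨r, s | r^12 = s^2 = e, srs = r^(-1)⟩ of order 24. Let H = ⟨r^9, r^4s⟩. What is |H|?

8

|⟨r^9⟩| = 4 and |⟨r^4s⟩| = 2, so |H| is a multiple of lcm(4, 2) = 4 and divides |G| = 24.
Closing under the operation: H = {e, r^3, r^6, r^9, rs, r^4s, r^7s, r^10s}, so |H| = 8.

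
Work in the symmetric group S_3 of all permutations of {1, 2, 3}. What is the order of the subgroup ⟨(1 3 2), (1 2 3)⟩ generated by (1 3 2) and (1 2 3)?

|⟨(1 3 2)⟩| = 3 and |⟨(1 2 3)⟩| = 3, so |H| is a multiple of lcm(3, 3) = 3 and divides |G| = 6.
Closing under the operation: H = {e, (1 2 3), (1 3 2)}, so |H| = 3.

3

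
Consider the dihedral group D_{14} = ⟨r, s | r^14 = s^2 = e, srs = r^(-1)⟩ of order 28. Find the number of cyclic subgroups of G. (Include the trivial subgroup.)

A cyclic subgroup of order d is generated by each of its φ(d) elements of order d, so the cyclic subgroups of order d number (#elements of order d)/φ(d).
Cyclic subgroups by order — order 1: 1; order 2: 15; order 7: 1; order 14: 1.
Total: 18.

18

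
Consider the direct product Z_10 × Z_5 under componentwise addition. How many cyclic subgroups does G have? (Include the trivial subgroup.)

Group the elements of G by the cyclic subgroup they generate; each cyclic subgroup of order d accounts for φ(d) elements.
Cyclic subgroups by order — order 1: 1; order 2: 1; order 5: 6; order 10: 6.
Total: 14.

14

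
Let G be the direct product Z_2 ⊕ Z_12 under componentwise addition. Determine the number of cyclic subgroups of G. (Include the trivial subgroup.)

12

A cyclic subgroup of order d is generated by each of its φ(d) elements of order d, so the cyclic subgroups of order d number (#elements of order d)/φ(d).
Cyclic subgroups by order — order 1: 1; order 2: 3; order 3: 1; order 4: 2; order 6: 3; order 12: 2.
Total: 12.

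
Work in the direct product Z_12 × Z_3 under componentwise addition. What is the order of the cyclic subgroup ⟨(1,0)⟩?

The order of (1,0) in Z_12 × Z_3 is lcm(ord(1) in Z_12, ord(0) in Z_3).
ord(1) = 12 and ord(0) = 1, so |⟨(1,0)⟩| = lcm(12, 1) = 12.

12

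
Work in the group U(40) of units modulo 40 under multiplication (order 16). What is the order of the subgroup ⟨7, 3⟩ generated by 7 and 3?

8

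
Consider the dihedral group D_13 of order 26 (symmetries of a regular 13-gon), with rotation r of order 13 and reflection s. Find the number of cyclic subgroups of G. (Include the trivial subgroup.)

15

Each element a generates a cyclic subgroup ⟨a⟩; distinct elements may generate the same one (a cyclic group of order d has φ(d) generators).
Cyclic subgroups by order — order 1: 1; order 2: 13; order 13: 1.
Total: 15.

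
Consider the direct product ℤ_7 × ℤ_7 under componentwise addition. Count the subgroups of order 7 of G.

8

|G| = 49 and 7 | 49, so subgroups of order 7 are possible by Lagrange.
The subgroups of order 7 are: {(0,0), (0,1), (0,2), (0,3), (0,4), (0,5), (0,6)}; {(0,0), (1,0), (2,0), (3,0), (4,0), (5,0), (6,0)}; {(0,0), (1,1), (2,2), (3,3), (4,4), (5,5), (6,6)}; {(0,0), (1,2), (2,4), (3,6), (4,1), (5,3), (6,5)}; … (8 in all).
So G has 8 subgroups of order 7.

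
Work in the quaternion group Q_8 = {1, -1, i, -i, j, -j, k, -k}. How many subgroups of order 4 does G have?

|G| = 8 and 4 | 8, so subgroups of order 4 are possible by Lagrange.
The subgroups of order 4 are: {1, -1, i, -i}; {1, -1, j, -j}; {1, -1, k, -k}.
So G has 3 subgroups of order 4.

3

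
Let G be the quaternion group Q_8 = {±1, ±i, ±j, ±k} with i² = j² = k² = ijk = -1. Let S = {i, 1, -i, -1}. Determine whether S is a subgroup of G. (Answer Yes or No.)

|S| = 4 divides |G| = 8, consistent with Lagrange.
S contains the identity, every element's inverse is in S, and S is closed under ·: it is a subgroup.
In fact S = ⟨-i⟩.

Yes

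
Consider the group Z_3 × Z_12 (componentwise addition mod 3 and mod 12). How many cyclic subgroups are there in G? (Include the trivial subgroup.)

15

Group the elements of G by the cyclic subgroup they generate; each cyclic subgroup of order d accounts for φ(d) elements.
Cyclic subgroups by order — order 1: 1; order 2: 1; order 3: 4; order 4: 1; order 6: 4; order 12: 4.
Total: 15.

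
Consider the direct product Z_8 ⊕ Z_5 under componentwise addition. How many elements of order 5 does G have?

4

An element (a,b) has order lcm(ord(a), ord(b)); count pairs with lcm equal to 5.
Enumerating gives 4 such elements.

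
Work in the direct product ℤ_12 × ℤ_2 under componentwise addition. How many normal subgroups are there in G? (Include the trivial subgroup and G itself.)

16

G is abelian, so every subgroup is normal.
G has 16 subgroups in total, hence 16 normal subgroups.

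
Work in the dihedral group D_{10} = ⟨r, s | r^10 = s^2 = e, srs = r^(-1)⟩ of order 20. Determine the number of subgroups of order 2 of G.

|G| = 20 and 2 | 20, so subgroups of order 2 are possible by Lagrange.
The subgroups of order 2 are: {e, r^2s}; {e, r^3s}; {e, r^4s}; {e, r^5}; … (11 in all).
So G has 11 subgroups of order 2.

11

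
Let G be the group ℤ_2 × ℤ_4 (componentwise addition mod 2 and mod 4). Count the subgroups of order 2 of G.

3

|G| = 8 and 2 | 8, so subgroups of order 2 are possible by Lagrange.
The subgroups of order 2 are: {(0,0), (0,2)}; {(0,0), (1,0)}; {(0,0), (1,2)}.
So G has 3 subgroups of order 2.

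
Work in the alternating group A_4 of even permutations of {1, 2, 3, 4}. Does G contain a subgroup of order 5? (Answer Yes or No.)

No

5 does not divide |G| = 12, so by Lagrange no subgroup of order 5 exists.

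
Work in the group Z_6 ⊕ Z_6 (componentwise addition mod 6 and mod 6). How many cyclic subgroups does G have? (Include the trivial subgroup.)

20

Each element a generates a cyclic subgroup ⟨a⟩; distinct elements may generate the same one (a cyclic group of order d has φ(d) generators).
Cyclic subgroups by order — order 1: 1; order 2: 3; order 3: 4; order 6: 12.
Total: 20.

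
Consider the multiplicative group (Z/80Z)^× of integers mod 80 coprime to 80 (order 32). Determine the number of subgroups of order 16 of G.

7

|G| = 32 and 16 | 32, so subgroups of order 16 are possible by Lagrange.
The subgroups of order 16 are: {1, 7, 9, 11, 13, 19, 23, 37, 41, 47, 49, 51, 53, 59, 63, 77}; {1, 3, 9, 11, 17, 19, 27, 33, 41, 43, 49, 51, 57, 59, 67, 73}; {1, 9, 11, 19, 21, 29, 31, 39, 41, 49, 51, 59, 61, 69, 71, 79}; {1, 9, 13, 17, 21, 29, 33, 37, 41, 49, 53, 57, 61, 69, 73, 77}; … (7 in all).
So G has 7 subgroups of order 16.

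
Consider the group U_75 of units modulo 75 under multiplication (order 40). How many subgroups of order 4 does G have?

3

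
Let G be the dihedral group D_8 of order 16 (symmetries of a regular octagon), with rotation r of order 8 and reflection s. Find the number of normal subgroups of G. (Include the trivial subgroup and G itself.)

7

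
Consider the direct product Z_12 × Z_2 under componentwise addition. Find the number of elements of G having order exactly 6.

6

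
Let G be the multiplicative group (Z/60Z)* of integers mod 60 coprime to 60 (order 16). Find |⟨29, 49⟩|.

|⟨29⟩| = 2 and |⟨49⟩| = 2, so |H| is a multiple of lcm(2, 2) = 2 and divides |G| = 16.
Closing under the operation: H = {1, 29, 41, 49}, so |H| = 4.

4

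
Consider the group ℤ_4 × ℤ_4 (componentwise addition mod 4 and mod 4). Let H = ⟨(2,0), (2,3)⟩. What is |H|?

|⟨(2,0)⟩| = 2 and |⟨(2,3)⟩| = 4, so |H| is a multiple of lcm(2, 4) = 4 and divides |G| = 16.
Closing under the operation: H = {(0,0), (0,1), (0,2), (0,3), (2,0), (2,1), (2,2), (2,3)}, so |H| = 8.

8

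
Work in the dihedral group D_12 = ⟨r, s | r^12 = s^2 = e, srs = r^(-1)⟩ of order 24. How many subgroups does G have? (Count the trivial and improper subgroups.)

34

|G| = 24, so by Lagrange every subgroup order divides 24. Divisors: 1, 2, 3, 4, 6, 8, 12, 24.
Subgroups by order — order 1: 1; order 2: 13; order 3: 1; order 4: 7; order 6: 5; order 8: 3; order 12: 3; order 24: 1.
Total: 1 + 13 + 1 + 7 + 5 + 3 + 3 + 1 = 34.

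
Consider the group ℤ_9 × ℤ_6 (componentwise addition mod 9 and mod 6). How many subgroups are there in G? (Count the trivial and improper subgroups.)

20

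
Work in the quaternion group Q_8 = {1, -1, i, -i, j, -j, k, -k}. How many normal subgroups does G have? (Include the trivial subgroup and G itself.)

G has 6 subgroups. Checking conjugation-invariance by order — order 1: 1/1 normal; order 2: 1/1 normal; order 4: 3/3 normal; order 8: 1/1 normal.
Total normal subgroups: 6.

6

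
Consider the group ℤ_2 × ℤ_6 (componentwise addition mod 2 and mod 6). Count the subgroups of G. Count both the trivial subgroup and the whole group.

10

|G| = 12, so by Lagrange every subgroup order divides 12. Divisors: 1, 2, 3, 4, 6, 12.
Subgroups by order — order 1: 1; order 2: 3; order 3: 1; order 4: 1; order 6: 3; order 12: 1.
Total: 1 + 3 + 1 + 1 + 3 + 1 = 10.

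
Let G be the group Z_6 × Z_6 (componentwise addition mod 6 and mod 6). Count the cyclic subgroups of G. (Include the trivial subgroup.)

Each element a generates a cyclic subgroup ⟨a⟩; distinct elements may generate the same one (a cyclic group of order d has φ(d) generators).
Cyclic subgroups by order — order 1: 1; order 2: 3; order 3: 4; order 6: 12.
Total: 20.

20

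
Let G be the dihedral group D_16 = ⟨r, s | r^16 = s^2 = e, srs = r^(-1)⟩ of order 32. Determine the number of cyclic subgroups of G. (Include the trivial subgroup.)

21

Group the elements of G by the cyclic subgroup they generate; each cyclic subgroup of order d accounts for φ(d) elements.
Cyclic subgroups by order — order 1: 1; order 2: 17; order 4: 1; order 8: 1; order 16: 1.
Total: 21.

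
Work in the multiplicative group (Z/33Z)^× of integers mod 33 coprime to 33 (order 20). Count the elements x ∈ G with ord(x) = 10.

Enumerating element orders in G gives 12 elements of order 10.

12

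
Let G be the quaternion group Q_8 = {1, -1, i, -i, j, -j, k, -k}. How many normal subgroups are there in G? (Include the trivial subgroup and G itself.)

6

G has 6 subgroups. Checking conjugation-invariance by order — order 1: 1/1 normal; order 2: 1/1 normal; order 4: 3/3 normal; order 8: 1/1 normal.
Total normal subgroups: 6.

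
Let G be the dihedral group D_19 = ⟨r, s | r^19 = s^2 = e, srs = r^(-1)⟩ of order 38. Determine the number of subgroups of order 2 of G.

19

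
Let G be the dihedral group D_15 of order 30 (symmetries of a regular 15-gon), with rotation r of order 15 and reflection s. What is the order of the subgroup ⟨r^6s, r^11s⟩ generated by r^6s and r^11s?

6

|⟨r^6s⟩| = 2 and |⟨r^11s⟩| = 2, so |H| is a multiple of lcm(2, 2) = 2 and divides |G| = 30.
Closing under the operation: H = {e, r^5, r^10, rs, r^6s, r^11s}, so |H| = 6.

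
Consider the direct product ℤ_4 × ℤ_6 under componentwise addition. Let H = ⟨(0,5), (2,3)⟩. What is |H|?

12

|⟨(0,5)⟩| = 6 and |⟨(2,3)⟩| = 2, so |H| is a multiple of lcm(6, 2) = 6 and divides |G| = 24.
Closing under the operation: H = {(0,0), (0,1), (0,2), (0,3), (0,4), (0,5), (2,0), (2,1), (2,2), (2,3), (2,4), (2,5)}, so |H| = 12.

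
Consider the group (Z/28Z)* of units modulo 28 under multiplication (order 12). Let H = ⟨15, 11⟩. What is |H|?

6

|⟨15⟩| = 2 and |⟨11⟩| = 6, so |H| is a multiple of lcm(2, 6) = 6 and divides |G| = 12.
Closing under the operation: H = {1, 9, 11, 15, 23, 25}, so |H| = 6.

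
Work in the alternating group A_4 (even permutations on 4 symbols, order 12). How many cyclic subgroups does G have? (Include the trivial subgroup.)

A cyclic subgroup of order d is generated by each of its φ(d) elements of order d, so the cyclic subgroups of order d number (#elements of order d)/φ(d).
Cyclic subgroups by order — order 1: 1; order 2: 3; order 3: 4.
Total: 8.

8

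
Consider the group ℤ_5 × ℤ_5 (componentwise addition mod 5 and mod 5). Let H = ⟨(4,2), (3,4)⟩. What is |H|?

5

|⟨(4,2)⟩| = 5 and |⟨(3,4)⟩| = 5, so |H| is a multiple of lcm(5, 5) = 5 and divides |G| = 25.
Closing under the operation: H = {(0,0), (1,3), (2,1), (3,4), (4,2)}, so |H| = 5.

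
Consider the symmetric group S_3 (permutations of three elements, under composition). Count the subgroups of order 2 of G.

|G| = 6 and 2 | 6, so subgroups of order 2 are possible by Lagrange.
The subgroups of order 2 are: {e, (1 2)}; {e, (1 3)}; {e, (2 3)}.
So G has 3 subgroups of order 2.

3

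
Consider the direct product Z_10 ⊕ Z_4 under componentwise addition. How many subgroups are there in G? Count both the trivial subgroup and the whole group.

16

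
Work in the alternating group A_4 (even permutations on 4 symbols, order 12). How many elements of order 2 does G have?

The elements of order 2 are: (1 2)(3 4), (1 3)(2 4), (1 4)(2 3).
That's 3.

3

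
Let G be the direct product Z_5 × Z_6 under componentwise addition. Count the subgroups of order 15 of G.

|G| = 30 and 15 | 30, so subgroups of order 15 are possible by Lagrange.
The subgroups of order 15 are: {(0,0), (0,2), (0,4), (1,0), (1,2), (1,4), (2,0), (2,2), (2,4), (3,0), (3,2), (3,4), (4,0), (4,2), (4,4)}.
So G has 1 subgroup of order 15.

1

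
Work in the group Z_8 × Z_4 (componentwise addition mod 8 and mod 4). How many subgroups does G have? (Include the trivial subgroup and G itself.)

22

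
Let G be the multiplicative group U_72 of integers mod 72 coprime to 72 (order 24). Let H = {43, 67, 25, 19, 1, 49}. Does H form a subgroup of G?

|H| = 6 divides |G| = 24, consistent with Lagrange.
H contains the identity, every element's inverse is in H, and H is closed under ·: it is a subgroup.
In fact H = ⟨67⟩.

Yes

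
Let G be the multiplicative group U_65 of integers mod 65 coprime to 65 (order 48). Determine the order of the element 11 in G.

12

Compute successive powers of 11 mod 65: 11, 56, 31, 16, 46, 51, 41, 61, …; 11^12 ≡ 1 (mod 65).
So |⟨11⟩| = 12.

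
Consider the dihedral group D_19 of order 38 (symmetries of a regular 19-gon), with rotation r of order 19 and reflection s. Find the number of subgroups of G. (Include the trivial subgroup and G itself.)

|G| = 38, so by Lagrange every subgroup order divides 38. Divisors: 1, 2, 19, 38.
Subgroups by order — order 1: 1; order 2: 19; order 19: 1; order 38: 1.
Total: 1 + 19 + 1 + 1 = 22.

22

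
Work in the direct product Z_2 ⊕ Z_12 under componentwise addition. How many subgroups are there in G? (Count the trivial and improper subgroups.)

16

|G| = 24, so by Lagrange every subgroup order divides 24. Divisors: 1, 2, 3, 4, 6, 8, 12, 24.
Subgroups by order — order 1: 1; order 2: 3; order 3: 1; order 4: 3; order 6: 3; order 8: 1; order 12: 3; order 24: 1.
Total: 1 + 3 + 1 + 3 + 3 + 1 + 3 + 1 = 16.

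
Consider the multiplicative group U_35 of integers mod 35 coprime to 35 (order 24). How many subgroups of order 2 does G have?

3

|G| = 24 and 2 | 24, so subgroups of order 2 are possible by Lagrange.
The subgroups of order 2 are: {1, 29}; {1, 34}; {1, 6}.
So G has 3 subgroups of order 2.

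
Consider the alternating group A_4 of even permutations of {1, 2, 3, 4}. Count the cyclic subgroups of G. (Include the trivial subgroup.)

8

Group the elements of G by the cyclic subgroup they generate; each cyclic subgroup of order d accounts for φ(d) elements.
Cyclic subgroups by order — order 1: 1; order 2: 3; order 3: 4.
Total: 8.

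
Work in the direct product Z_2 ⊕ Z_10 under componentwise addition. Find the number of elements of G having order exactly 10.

12

An element (a,b) has order lcm(ord(a), ord(b)); count pairs with lcm equal to 10.
Enumerating gives 12 such elements.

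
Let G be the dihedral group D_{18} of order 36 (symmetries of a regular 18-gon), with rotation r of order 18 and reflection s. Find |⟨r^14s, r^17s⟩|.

|⟨r^14s⟩| = 2 and |⟨r^17s⟩| = 2, so |H| is a multiple of lcm(2, 2) = 2 and divides |G| = 36.
Closing under the operation: H = {e, r^3, r^6, r^9, r^12, r^15, r^2s, r^5s, r^8s, r^11s, r^14s, r^17s}, so |H| = 12.

12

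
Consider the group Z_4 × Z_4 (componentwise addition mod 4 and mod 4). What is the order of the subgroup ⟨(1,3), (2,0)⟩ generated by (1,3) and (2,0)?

8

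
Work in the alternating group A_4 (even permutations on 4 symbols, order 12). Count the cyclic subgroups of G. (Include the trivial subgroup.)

8

Group the elements of G by the cyclic subgroup they generate; each cyclic subgroup of order d accounts for φ(d) elements.
Cyclic subgroups by order — order 1: 1; order 2: 3; order 3: 4.
Total: 8.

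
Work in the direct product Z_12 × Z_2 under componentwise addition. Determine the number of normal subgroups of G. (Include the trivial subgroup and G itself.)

16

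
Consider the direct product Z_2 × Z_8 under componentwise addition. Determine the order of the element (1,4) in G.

The order of (1,4) in Z_2 × Z_8 is lcm(ord(1) in Z_2, ord(4) in Z_8).
ord(1) = 2 and ord(4) = 2, so |⟨(1,4)⟩| = lcm(2, 2) = 2.

2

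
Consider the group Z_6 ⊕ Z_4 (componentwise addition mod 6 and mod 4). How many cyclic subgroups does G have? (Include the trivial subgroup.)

A cyclic subgroup of order d is generated by each of its φ(d) elements of order d, so the cyclic subgroups of order d number (#elements of order d)/φ(d).
Cyclic subgroups by order — order 1: 1; order 2: 3; order 3: 1; order 4: 2; order 6: 3; order 12: 2.
Total: 12.

12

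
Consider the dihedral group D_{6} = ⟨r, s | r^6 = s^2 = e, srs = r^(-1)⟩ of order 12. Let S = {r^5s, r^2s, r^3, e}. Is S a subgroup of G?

Yes

|S| = 4 divides |G| = 12, consistent with Lagrange.
S contains the identity, every element's inverse is in S, and S is closed under ·: it is a subgroup.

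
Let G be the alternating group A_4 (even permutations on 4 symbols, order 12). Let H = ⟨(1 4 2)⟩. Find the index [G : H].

|⟨(1 4 2)⟩| = 3 and |G| = 12.
By Lagrange, [G : H] = |G|/|H| = 12/3 = 4.

4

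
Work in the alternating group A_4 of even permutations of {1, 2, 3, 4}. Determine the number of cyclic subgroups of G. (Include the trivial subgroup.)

8

Each element a generates a cyclic subgroup ⟨a⟩; distinct elements may generate the same one (a cyclic group of order d has φ(d) generators).
Cyclic subgroups by order — order 1: 1; order 2: 3; order 3: 4.
Total: 8.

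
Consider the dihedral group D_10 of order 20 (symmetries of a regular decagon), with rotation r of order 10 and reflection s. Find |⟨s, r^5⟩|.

|⟨s⟩| = 2 and |⟨r^5⟩| = 2, so |H| is a multiple of lcm(2, 2) = 2 and divides |G| = 20.
Closing under the operation: H = {e, r^5, s, r^5s}, so |H| = 4.

4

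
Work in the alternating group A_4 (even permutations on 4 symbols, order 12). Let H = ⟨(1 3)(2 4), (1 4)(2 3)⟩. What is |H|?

4

|⟨(1 3)(2 4)⟩| = 2 and |⟨(1 4)(2 3)⟩| = 2, so |H| is a multiple of lcm(2, 2) = 2 and divides |G| = 12.
Closing under the operation: H = {e, (1 2)(3 4), (1 3)(2 4), (1 4)(2 3)}, so |H| = 4.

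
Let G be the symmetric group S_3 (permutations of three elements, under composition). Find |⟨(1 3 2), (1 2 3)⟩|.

3

|⟨(1 3 2)⟩| = 3 and |⟨(1 2 3)⟩| = 3, so |H| is a multiple of lcm(3, 3) = 3 and divides |G| = 6.
Closing under the operation: H = {e, (1 2 3), (1 3 2)}, so |H| = 3.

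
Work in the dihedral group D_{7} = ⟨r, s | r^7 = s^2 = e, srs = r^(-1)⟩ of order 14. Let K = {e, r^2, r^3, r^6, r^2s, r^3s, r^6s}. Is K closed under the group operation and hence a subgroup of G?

No

r^6 ∈ K but its inverse r ∉ K, so K is not a subgroup.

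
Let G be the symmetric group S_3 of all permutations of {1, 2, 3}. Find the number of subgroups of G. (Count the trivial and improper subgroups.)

6

|G| = 6, so by Lagrange every subgroup order divides 6. Divisors: 1, 2, 3, 6.
Subgroups by order — order 1: 1; order 2: 3; order 3: 1; order 6: 1.
Total: 1 + 3 + 1 + 1 = 6.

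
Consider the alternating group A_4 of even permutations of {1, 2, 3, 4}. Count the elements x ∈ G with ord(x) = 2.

3

The elements of order 2 are: (1 2)(3 4), (1 3)(2 4), (1 4)(2 3).
That's 3.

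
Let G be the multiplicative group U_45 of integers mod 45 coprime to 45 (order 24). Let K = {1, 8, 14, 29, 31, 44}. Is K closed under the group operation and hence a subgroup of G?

No

8 ∈ K but its inverse 17 ∉ K, so K is not a subgroup.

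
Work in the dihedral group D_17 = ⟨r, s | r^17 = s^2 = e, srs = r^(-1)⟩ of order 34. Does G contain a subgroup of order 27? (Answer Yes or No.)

No

27 does not divide |G| = 34, so by Lagrange no subgroup of order 27 exists.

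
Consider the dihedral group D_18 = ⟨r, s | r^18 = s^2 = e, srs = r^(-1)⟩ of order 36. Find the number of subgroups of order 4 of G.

9

|G| = 36 and 4 | 36, so subgroups of order 4 are possible by Lagrange.
The subgroups of order 4 are: {e, r^9, rs, r^10s}; {e, r^9, r^2s, r^11s}; {e, r^9, r^3s, r^12s}; {e, r^9, r^4s, r^13s}; … (9 in all).
So G has 9 subgroups of order 4.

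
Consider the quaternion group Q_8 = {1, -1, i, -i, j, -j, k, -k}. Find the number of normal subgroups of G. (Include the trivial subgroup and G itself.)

6

G has 6 subgroups. Checking conjugation-invariance by order — order 1: 1/1 normal; order 2: 1/1 normal; order 4: 3/3 normal; order 8: 1/1 normal.
Total normal subgroups: 6.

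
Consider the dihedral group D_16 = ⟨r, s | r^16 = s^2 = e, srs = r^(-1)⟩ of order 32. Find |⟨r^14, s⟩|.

|⟨r^14⟩| = 8 and |⟨s⟩| = 2, so |H| is a multiple of lcm(8, 2) = 8 and divides |G| = 32.
Closing under the operation: H = {e, r^2, r^4, r^6, r^8, r^10, r^12, r^14, s, r^2s, r^4s, r^6s, r^8s, r^10s, r^12s, r^14s}, so |H| = 16.

16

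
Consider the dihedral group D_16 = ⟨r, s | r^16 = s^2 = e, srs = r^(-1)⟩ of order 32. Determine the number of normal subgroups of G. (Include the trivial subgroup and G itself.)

G has 36 subgroups. Checking conjugation-invariance by order — order 1: 1/1 normal; order 2: 1/17 normal; order 4: 1/9 normal; order 8: 1/5 normal; order 16: 3/3 normal; order 32: 1/1 normal.
Total normal subgroups: 8.

8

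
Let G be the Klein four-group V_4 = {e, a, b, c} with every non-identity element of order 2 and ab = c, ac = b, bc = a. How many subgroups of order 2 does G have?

|G| = 4 and 2 | 4, so subgroups of order 2 are possible by Lagrange.
The subgroups of order 2 are: {e, a}; {e, b}; {e, c}.
So G has 3 subgroups of order 2.

3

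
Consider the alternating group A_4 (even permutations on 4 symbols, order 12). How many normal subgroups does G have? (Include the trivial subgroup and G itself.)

G has 10 subgroups. Checking conjugation-invariance by order — order 1: 1/1 normal; order 2: 0/3 normal; order 3: 0/4 normal; order 4: 1/1 normal; order 12: 1/1 normal.
Total normal subgroups: 3.

3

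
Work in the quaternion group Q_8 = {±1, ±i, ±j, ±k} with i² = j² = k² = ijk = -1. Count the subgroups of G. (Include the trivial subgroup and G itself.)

6

|G| = 8, so by Lagrange every subgroup order divides 8. Divisors: 1, 2, 4, 8.
Subgroups by order — order 1: 1; order 2: 1; order 4: 3; order 8: 1.
Total: 1 + 1 + 3 + 1 = 6.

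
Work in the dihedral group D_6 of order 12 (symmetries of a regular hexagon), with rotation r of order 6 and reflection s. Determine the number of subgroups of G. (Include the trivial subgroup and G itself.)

16

|G| = 12, so by Lagrange every subgroup order divides 12. Divisors: 1, 2, 3, 4, 6, 12.
Subgroups by order — order 1: 1; order 2: 7; order 3: 1; order 4: 3; order 6: 3; order 12: 1.
Total: 1 + 7 + 1 + 3 + 3 + 1 = 16.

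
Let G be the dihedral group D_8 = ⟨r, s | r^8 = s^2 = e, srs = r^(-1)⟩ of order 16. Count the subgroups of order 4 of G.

5

|G| = 16 and 4 | 16, so subgroups of order 4 are possible by Lagrange.
The subgroups of order 4 are: {e, r^2, r^4, r^6}; {e, r^4, r^2s, r^6s}; {e, r^4, r^3s, r^7s}; {e, r^4, s, r^4s}; … (5 in all).
So G has 5 subgroups of order 4.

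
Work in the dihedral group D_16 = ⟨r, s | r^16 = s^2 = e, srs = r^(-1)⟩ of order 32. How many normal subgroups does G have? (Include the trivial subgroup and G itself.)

G has 36 subgroups. Checking conjugation-invariance by order — order 1: 1/1 normal; order 2: 1/17 normal; order 4: 1/9 normal; order 8: 1/5 normal; order 16: 3/3 normal; order 32: 1/1 normal.
Total normal subgroups: 8.

8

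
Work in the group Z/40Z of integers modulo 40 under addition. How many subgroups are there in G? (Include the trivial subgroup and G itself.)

8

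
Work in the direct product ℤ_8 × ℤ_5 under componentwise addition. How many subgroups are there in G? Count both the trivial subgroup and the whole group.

8

|G| = 40, so by Lagrange every subgroup order divides 40. Divisors: 1, 2, 4, 5, 8, 10, 20, 40.
Subgroups by order — order 1: 1; order 2: 1; order 4: 1; order 5: 1; order 8: 1; order 10: 1; order 20: 1; order 40: 1.
Total: 1 + 1 + 1 + 1 + 1 + 1 + 1 + 1 = 8.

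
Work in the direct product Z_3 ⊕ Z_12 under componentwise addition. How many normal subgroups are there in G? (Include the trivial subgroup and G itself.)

G is abelian, so every subgroup is normal.
G has 18 subgroups in total, hence 18 normal subgroups.

18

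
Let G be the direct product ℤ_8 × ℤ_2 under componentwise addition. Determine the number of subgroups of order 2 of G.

|G| = 16 and 2 | 16, so subgroups of order 2 are possible by Lagrange.
The subgroups of order 2 are: {(0,0), (0,1)}; {(0,0), (4,0)}; {(0,0), (4,1)}.
So G has 3 subgroups of order 2.

3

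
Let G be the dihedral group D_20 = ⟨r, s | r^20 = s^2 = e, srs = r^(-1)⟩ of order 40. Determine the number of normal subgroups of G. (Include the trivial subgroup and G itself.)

9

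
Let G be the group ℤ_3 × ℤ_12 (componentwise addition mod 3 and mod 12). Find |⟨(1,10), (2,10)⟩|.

18

|⟨(1,10)⟩| = 6 and |⟨(2,10)⟩| = 6, so |H| is a multiple of lcm(6, 6) = 6 and divides |G| = 36.
Closing under the operation: H = {(0,0), (0,2), (0,4), (0,6), (0,8), (0,10), (1,0), (1,2), (1,4), (1,6), (1,8), (1,10), (2,0), (2,2), (2,4), (2,6), (2,8), (2,10)}, so |H| = 18.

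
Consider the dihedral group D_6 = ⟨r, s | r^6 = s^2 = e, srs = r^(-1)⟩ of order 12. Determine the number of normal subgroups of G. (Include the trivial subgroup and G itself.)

G has 16 subgroups. Checking conjugation-invariance by order — order 1: 1/1 normal; order 2: 1/7 normal; order 3: 1/1 normal; order 4: 0/3 normal; order 6: 3/3 normal; order 12: 1/1 normal.
Total normal subgroups: 7.

7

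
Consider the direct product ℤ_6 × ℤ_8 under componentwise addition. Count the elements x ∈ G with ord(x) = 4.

4

An element (a,b) has order lcm(ord(a), ord(b)); count pairs with lcm equal to 4.
Enumerating gives 4 such elements.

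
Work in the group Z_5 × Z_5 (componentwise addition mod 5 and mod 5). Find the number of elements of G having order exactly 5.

24

An element (a,b) has order lcm(ord(a), ord(b)); count pairs with lcm equal to 5.
Enumerating gives 24 such elements.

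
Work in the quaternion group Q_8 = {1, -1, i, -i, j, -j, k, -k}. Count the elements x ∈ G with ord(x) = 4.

6

The elements of order 4 are: i, -i, j, -j, k, -k.
That's 6.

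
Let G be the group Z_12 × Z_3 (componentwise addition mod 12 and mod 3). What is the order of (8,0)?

3

The order of (8,0) in Z_12 × Z_3 is lcm(ord(8) in Z_12, ord(0) in Z_3).
ord(8) = 3 and ord(0) = 1, so |⟨(8,0)⟩| = lcm(3, 1) = 3.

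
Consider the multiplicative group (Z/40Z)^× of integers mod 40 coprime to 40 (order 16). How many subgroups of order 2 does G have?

7

|G| = 16 and 2 | 16, so subgroups of order 2 are possible by Lagrange.
The subgroups of order 2 are: {1, 11}; {1, 19}; {1, 21}; {1, 29}; … (7 in all).
So G has 7 subgroups of order 2.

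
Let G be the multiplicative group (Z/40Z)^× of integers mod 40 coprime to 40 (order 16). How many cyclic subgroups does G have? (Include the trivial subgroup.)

Each element a generates a cyclic subgroup ⟨a⟩; distinct elements may generate the same one (a cyclic group of order d has φ(d) generators).
Cyclic subgroups by order — order 1: 1; order 2: 7; order 4: 4.
Total: 12.

12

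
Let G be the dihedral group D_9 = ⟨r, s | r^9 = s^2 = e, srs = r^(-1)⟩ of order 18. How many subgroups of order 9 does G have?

|G| = 18 and 9 | 18, so subgroups of order 9 are possible by Lagrange.
The subgroups of order 9 are: {e, r, r^2, r^3, r^4, r^5, r^6, r^7, r^8}.
So G has 1 subgroup of order 9.

1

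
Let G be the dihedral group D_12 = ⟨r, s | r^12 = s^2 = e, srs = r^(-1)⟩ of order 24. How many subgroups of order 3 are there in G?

1

|G| = 24 and 3 | 24, so subgroups of order 3 are possible by Lagrange.
The subgroups of order 3 are: {e, r^4, r^8}.
So G has 1 subgroup of order 3.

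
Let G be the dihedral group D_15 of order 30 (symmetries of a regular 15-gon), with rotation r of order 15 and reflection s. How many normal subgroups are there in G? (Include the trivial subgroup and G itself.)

5

G has 28 subgroups. Checking conjugation-invariance by order — order 1: 1/1 normal; order 2: 0/15 normal; order 3: 1/1 normal; order 5: 1/1 normal; order 6: 0/5 normal; order 10: 0/3 normal; order 15: 1/1 normal; order 30: 1/1 normal.
Total normal subgroups: 5.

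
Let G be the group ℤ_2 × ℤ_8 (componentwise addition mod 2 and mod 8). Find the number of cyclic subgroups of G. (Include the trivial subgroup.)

8

A cyclic subgroup of order d is generated by each of its φ(d) elements of order d, so the cyclic subgroups of order d number (#elements of order d)/φ(d).
Cyclic subgroups by order — order 1: 1; order 2: 3; order 4: 2; order 8: 2.
Total: 8.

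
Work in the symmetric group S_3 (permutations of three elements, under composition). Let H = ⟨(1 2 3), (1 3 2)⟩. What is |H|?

3

|⟨(1 2 3)⟩| = 3 and |⟨(1 3 2)⟩| = 3, so |H| is a multiple of lcm(3, 3) = 3 and divides |G| = 6.
Closing under the operation: H = {e, (1 2 3), (1 3 2)}, so |H| = 3.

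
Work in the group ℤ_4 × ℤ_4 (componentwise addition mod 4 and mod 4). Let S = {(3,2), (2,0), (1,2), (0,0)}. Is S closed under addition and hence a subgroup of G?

Yes

|S| = 4 divides |G| = 16, consistent with Lagrange.
S contains the identity, every element's inverse is in S, and S is closed under +: it is a subgroup.
In fact S = ⟨(3,2)⟩.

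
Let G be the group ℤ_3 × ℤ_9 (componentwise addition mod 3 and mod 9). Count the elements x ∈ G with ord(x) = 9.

18

An element (a,b) has order lcm(ord(a), ord(b)); count pairs with lcm equal to 9.
Enumerating gives 18 such elements.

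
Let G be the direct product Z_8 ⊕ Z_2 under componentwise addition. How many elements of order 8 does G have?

An element (a,b) has order lcm(ord(a), ord(b)); count pairs with lcm equal to 8.
Enumerating gives 8 such elements.

8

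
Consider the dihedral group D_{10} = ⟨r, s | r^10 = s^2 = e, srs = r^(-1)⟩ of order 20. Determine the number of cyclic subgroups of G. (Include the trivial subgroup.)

14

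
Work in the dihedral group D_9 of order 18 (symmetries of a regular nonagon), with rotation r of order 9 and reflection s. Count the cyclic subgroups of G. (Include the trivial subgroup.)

Each element a generates a cyclic subgroup ⟨a⟩; distinct elements may generate the same one (a cyclic group of order d has φ(d) generators).
Cyclic subgroups by order — order 1: 1; order 2: 9; order 3: 1; order 9: 1.
Total: 12.

12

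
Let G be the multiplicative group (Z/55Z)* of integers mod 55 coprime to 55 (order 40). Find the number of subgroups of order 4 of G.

3

|G| = 40 and 4 | 40, so subgroups of order 4 are possible by Lagrange.
The subgroups of order 4 are: {1, 12, 23, 34}; {1, 21, 34, 54}; {1, 32, 34, 43}.
So G has 3 subgroups of order 4.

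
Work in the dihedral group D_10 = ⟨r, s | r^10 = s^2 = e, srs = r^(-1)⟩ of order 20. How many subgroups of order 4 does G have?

|G| = 20 and 4 | 20, so subgroups of order 4 are possible by Lagrange.
The subgroups of order 4 are: {e, r^5, r^2s, r^7s}; {e, r^5, r^3s, r^8s}; {e, r^5, r^4s, r^9s}; {e, r^5, s, r^5s}; … (5 in all).
So G has 5 subgroups of order 4.

5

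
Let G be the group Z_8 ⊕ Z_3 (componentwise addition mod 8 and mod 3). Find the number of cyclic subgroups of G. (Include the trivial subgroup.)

Group the elements of G by the cyclic subgroup they generate; each cyclic subgroup of order d accounts for φ(d) elements.
Cyclic subgroups by order — order 1: 1; order 2: 1; order 3: 1; order 4: 1; order 6: 1; order 8: 1; order 12: 1; order 24: 1.
Total: 8.

8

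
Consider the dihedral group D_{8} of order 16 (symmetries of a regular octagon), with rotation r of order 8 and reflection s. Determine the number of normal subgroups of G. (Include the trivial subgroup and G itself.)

7

G has 19 subgroups. Checking conjugation-invariance by order — order 1: 1/1 normal; order 2: 1/9 normal; order 4: 1/5 normal; order 8: 3/3 normal; order 16: 1/1 normal.
Total normal subgroups: 7.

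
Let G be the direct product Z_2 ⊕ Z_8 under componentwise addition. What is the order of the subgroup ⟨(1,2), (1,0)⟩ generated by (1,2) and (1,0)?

8

|⟨(1,2)⟩| = 4 and |⟨(1,0)⟩| = 2, so |H| is a multiple of lcm(4, 2) = 4 and divides |G| = 16.
Closing under the operation: H = {(0,0), (0,2), (0,4), (0,6), (1,0), (1,2), (1,4), (1,6)}, so |H| = 8.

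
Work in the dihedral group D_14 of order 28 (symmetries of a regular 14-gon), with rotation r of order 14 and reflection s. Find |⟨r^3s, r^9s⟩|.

|⟨r^3s⟩| = 2 and |⟨r^9s⟩| = 2, so |H| is a multiple of lcm(2, 2) = 2 and divides |G| = 28.
Closing under the operation: H = {e, r^2, r^4, r^6, r^8, r^10, r^12, rs, r^3s, r^5s, r^7s, r^9s, r^11s, r^13s}, so |H| = 14.

14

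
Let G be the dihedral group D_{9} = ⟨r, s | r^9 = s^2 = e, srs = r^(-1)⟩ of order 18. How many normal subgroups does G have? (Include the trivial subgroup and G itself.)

4

G has 16 subgroups. Checking conjugation-invariance by order — order 1: 1/1 normal; order 2: 0/9 normal; order 3: 1/1 normal; order 6: 0/3 normal; order 9: 1/1 normal; order 18: 1/1 normal.
Total normal subgroups: 4.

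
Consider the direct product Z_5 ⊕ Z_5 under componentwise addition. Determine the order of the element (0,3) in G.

5

The order of (0,3) in Z_5 × Z_5 is lcm(ord(0) in Z_5, ord(3) in Z_5).
ord(0) = 1 and ord(3) = 5, so |⟨(0,3)⟩| = lcm(1, 5) = 5.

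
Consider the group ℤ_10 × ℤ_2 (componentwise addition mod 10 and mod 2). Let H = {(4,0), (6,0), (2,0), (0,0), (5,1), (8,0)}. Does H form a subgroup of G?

No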